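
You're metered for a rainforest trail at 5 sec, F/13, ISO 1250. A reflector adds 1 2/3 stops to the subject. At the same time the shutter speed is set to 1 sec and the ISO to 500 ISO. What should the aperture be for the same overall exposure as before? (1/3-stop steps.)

f/6.3

Scene light: 1 2/3 stops brighter.
Shutter speed: 5 → 4 → 3.2 → 2.5 → 2 → 1.6 → 1.3 → 1 — 2 1/3 stops faster (darker).
ISO: 1250 → 1000 → 800 → 640 → 500 — 1 1/3 stops dropped (darker).
Net so far: 2 stops darker. Aperture: f/13 → f/11 → f/10 → f/9 → f/8 → f/7.1 → f/6.3.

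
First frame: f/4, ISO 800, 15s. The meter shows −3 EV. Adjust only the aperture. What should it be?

Underexposed by 3 stops → need 3 stops brighter.
Aperture: f/4 → f/2.8 → f/2 → f/1.4.

f/1.4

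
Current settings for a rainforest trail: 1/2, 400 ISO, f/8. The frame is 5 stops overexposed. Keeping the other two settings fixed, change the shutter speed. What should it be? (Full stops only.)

Overexposed by 5 stops → need 5 stops darker.
Shutter speed: 1/2 → 1/4 → 1/8 → 1/15 → 1/30 → 1/60.

1/60s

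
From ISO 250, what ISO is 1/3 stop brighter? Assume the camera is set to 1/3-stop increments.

ISO: 250 → 320 — 1/3 stop raised (brighter).

ISO 320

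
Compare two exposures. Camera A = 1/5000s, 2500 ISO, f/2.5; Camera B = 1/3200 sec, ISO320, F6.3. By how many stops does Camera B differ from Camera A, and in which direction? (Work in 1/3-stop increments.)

Aperture: f/2.5 → f/2.8 → f/3.2 → f/3.5 → f/4 → f/4.5 → f/5 → f/5.6 → f/6.3 — 2 2/3 stops smaller aperture (darker).
Shutter speed: 1/5000 → 1/4000 → 1/3200 — 2/3 stop slower (brighter).
ISO: 2500 → 2000 → 1600 → 1250 → 1000 → 800 → 640 → 500 → 400 → 320 — 3 stops dropped (darker).
Net: −2 2/3 +2/3 −3 = −5 stops.

5 stops darker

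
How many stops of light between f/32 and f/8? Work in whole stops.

f/32 → f/22 → f/16 → f/11 → f/8 — count the steps: 4 stops.

4 stops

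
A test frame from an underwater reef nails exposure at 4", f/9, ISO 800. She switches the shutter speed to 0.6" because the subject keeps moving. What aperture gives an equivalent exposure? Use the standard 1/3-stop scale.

f/3.5

Shutter speed: 4 → 3.2 → 2.5 → 2 → 1.6 → 1.3 → 1 → 0.8 → 0.6 — 2 2/3 stops shorter (darker).
Need 2 2/3 stops brighter from the aperture: f/9 → f/8 → f/7.1 → f/6.3 → f/5.6 → f/5 → f/4.5 → f/4 → f/3.5.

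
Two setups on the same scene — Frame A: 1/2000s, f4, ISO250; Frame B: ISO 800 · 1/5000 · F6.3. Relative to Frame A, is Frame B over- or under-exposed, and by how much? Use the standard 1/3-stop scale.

1 stop darker

Aperture: f/4 → f/4.5 → f/5 → f/5.6 → f/6.3 — 1 1/3 stops narrower (darker).
Shutter speed: 1/2000 → 1/2500 → 1/3200 → 1/4000 → 1/5000 — 1 1/3 stops faster (darker).
ISO: 250 → 320 → 400 → 500 → 640 → 800 — 1 2/3 stops raised (brighter).
Net: −1 1/3 −1 1/3 +1 2/3 = −1 stop.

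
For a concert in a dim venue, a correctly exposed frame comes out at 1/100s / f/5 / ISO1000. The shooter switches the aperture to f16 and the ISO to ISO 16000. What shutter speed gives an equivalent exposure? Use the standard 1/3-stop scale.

1/160s

Aperture: f/5 → f/5.6 → f/6.3 → f/7.1 → f/8 → f/9 → f/10 → f/11 → f/13 → f/14 → f/16 — 3 1/3 stops narrower (darker).
ISO: 1000 → 1250 → 1600 → 2000 → 2500 → 3200 → 4000 → 5000 → 6400 → 8000 → 10000 → 12800 → 16000 — 4 stops raised (brighter).
Net change so far: 2/3 stop brighter. Offset with the shutter speed: 1/100 → 1/125 → 1/160.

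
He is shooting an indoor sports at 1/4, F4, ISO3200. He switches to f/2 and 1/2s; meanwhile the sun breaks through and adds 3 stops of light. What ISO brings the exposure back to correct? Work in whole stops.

ISO 50

Scene light: 3 stops brighter.
Aperture: f/4 → f/2.8 → f/2 — 2 stops opened up (brighter).
Shutter speed: 1/4 → 1/2 — 1 stop longer (brighter).
Net so far: 6 stops brighter. ISO: 3200 → 1600 → 800 → 400 → 200 → 100 → 50.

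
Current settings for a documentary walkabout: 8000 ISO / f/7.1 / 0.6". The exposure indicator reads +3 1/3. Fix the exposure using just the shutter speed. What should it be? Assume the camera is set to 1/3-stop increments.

Overexposed by 3 1/3 stops → need 3 1/3 stops darker.
Shutter speed: 0.6 → 0.5 → 0.4 → 0.3 → 1/4 → 1/5 → 1/6 → 1/8 → 1/10 → 1/13 → 1/15.

1/15s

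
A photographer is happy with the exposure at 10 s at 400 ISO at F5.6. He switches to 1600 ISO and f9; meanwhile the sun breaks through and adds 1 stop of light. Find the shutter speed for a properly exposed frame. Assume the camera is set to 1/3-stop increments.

3.2 s

Scene light: 1 stop brighter.
ISO: 400 → 500 → 640 → 800 → 1000 → 1250 → 1600 — 2 stops raised (brighter).
Aperture: f/5.6 → f/6.3 → f/7.1 → f/8 → f/9 — 1 1/3 stops smaller aperture (darker).
Net so far: 1 2/3 stops brighter. Shutter speed: 10 → 8 → 6 → 5 → 4 → 3.2.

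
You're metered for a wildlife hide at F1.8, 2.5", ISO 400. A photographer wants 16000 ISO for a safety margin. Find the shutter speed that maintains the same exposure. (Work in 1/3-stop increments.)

1/15s

ISO: 400 → 500 → 640 → 800 → 1000 → 1250 → 1600 → 2000 → 2500 → 3200 → 4000 → 5000 → 6400 → 8000 → 10000 → 12800 → 16000 — 5 1/3 stops raised (brighter).
Need 5 1/3 stops darker from the shutter speed: 2.5 → 2 → 1.6 → 1.3 → 1 → 0.8 → 0.6 → 0.5 → 0.4 → 0.3 → 1/4 → 1/5 → 1/6 → 1/8 → 1/10 → 1/13 → 1/15.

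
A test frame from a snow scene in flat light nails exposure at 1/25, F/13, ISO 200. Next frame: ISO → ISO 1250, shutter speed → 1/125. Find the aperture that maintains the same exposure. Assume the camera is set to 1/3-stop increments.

f/14

ISO: 200 → 250 → 320 → 400 → 500 → 640 → 800 → 1000 → 1250 — 2 2/3 stops higher (brighter).
Shutter speed: 1/25 → 1/30 → 1/40 → 1/50 → 1/60 → 1/80 → 1/100 → 1/125 — 2 1/3 stops shorter (darker).
Net change so far: 1/3 stop brighter. Offset with the aperture: f/13 → f/14.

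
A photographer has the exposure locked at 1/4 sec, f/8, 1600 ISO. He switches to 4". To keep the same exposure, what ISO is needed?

ISO 100

Shutter speed: 1/4 → 1/2 → 1 → 2 → 4 — 4 stops longer (brighter).
Need 4 stops darker from the ISO: 1600 → 800 → 400 → 200 → 100.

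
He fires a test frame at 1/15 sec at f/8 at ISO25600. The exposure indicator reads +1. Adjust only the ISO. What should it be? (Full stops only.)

ISO 12800

Overexposed by 1 stop → need 1 stop darker.
ISO: 25600 → 12800.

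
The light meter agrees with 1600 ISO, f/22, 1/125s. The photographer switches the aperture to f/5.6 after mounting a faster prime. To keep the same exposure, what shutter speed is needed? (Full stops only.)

Aperture: f/22 → f/16 → f/11 → f/8 → f/5.6 — 4 stops opened up (brighter).
Need 4 stops darker from the shutter speed: 1/125 → 1/250 → 1/500 → 1/1000 → 1/2000.

1/2000s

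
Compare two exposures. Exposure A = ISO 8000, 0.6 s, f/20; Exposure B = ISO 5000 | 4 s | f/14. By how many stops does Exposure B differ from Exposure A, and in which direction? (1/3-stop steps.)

3 stops brighter

Aperture: f/20 → f/18 → f/16 → f/14 — 1 stop wider (brighter).
Shutter speed: 0.6 → 0.8 → 1 → 1.3 → 1.6 → 2 → 2.5 → 3.2 → 4 — 2 2/3 stops slower (brighter).
ISO: 8000 → 6400 → 5000 — 2/3 stop dropped (darker).
Net: +1 +2 2/3 −2/3 = +3 stops.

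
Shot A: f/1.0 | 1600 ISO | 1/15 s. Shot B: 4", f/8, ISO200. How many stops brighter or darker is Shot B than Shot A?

Aperture: f/1.0 → f/1.4 → f/2 → f/2.8 → f/4 → f/5.6 → f/8 — 6 stops stopped down (darker).
Shutter speed: 1/15 → 1/8 → 1/4 → 1/2 → 1 → 2 → 4 — 6 stops slower (brighter).
ISO: 1600 → 800 → 400 → 200 — 3 stops lower (darker).
Net: −6 +6 −3 = −3 stops.

3 stops darker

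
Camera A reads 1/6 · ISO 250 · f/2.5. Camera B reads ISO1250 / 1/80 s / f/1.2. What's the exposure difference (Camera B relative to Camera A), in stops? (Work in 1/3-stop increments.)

2/3 stop brighter

Aperture: f/2.5 → f/2.2 → f/2 → f/1.8 → f/1.6 → f/1.4 → f/1.2 — 2 stops larger aperture (brighter).
Shutter speed: 1/6 → 1/8 → 1/10 → 1/13 → 1/15 → 1/20 → 1/25 → 1/30 → 1/40 → 1/50 → 1/60 → 1/80 — 3 2/3 stops faster (darker).
ISO: 250 → 320 → 400 → 500 → 640 → 800 → 1000 → 1250 — 2 1/3 stops raised (brighter).
Net: +2 −3 2/3 +2 1/3 = +2/3 stops.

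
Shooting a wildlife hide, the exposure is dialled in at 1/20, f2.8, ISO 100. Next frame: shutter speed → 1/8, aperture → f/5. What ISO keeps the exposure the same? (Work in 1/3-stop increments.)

Shutter speed: 1/20 → 1/15 → 1/13 → 1/10 → 1/8 — 1 1/3 stops slower (brighter).
Aperture: f/2.8 → f/3.2 → f/3.5 → f/4 → f/4.5 → f/5 — 1 2/3 stops narrower (darker).
Net change so far: 1/3 stop darker. Offset with the ISO: 100 → 125.

ISO 125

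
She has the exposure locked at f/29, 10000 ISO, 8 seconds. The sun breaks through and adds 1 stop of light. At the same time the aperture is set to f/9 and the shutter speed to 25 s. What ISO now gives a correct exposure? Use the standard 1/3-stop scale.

ISO 160

Scene light: 1 stop brighter.
Aperture: f/29 → f/25 → f/22 → f/20 → f/18 → f/16 → f/14 → f/13 → f/11 → f/10 → f/9 — 3 1/3 stops opened up (brighter).
Shutter speed: 8 → 10 → 13 → 15 → 20 → 25 — 1 2/3 stops longer (brighter).
Net so far: 6 stops brighter. ISO: 10000 → 8000 → 6400 → 5000 → 4000 → 3200 → 2500 → 2000 → 1600 → 1250 → 1000 → 800 → 640 → 500 → 400 → 320 → 250 → 200 → 160.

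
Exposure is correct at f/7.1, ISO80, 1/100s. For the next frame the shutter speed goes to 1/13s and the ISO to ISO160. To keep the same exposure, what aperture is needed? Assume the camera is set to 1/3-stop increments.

Shutter speed: 1/100 → 1/80 → 1/60 → 1/50 → 1/40 → 1/30 → 1/25 → 1/20 → 1/15 → 1/13 — 3 stops slower (brighter).
ISO: 80 → 100 → 125 → 160 — 1 stop higher (brighter).
Net change so far: 4 stops brighter. Offset with the aperture: f/7.1 → f/8 → f/9 → f/10 → f/11 → f/13 → f/14 → f/16 → f/18 → f/20 → f/22 → f/25 → f/29.

f/29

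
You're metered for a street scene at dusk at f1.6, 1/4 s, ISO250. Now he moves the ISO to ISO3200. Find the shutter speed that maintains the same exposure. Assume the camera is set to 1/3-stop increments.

ISO: 250 → 320 → 400 → 500 → 640 → 800 → 1000 → 1250 → 1600 → 2000 → 2500 → 3200 — 3 2/3 stops higher (brighter).
Need 3 2/3 stops darker from the shutter speed: 1/4 → 1/5 → 1/6 → 1/8 → 1/10 → 1/13 → 1/15 → 1/20 → 1/25 → 1/30 → 1/40 → 1/50.

1/50s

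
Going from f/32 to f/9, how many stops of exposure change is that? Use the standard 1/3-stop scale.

3 2/3 stops

f/32 → f/29 → f/25 → f/22 → f/20 → f/18 → f/16 → f/14 → f/13 → f/11 → f/10 → f/9 — count the steps: 11 third-stops = 3 2/3 stops.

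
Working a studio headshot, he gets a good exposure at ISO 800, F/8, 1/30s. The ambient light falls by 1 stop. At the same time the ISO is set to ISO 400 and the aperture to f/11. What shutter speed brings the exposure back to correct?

Scene light: 1 stop darker.
ISO: 800 → 400 — 1 stop dropped (darker).
Aperture: f/8 → f/11 — 1 stop smaller aperture (darker).
Net so far: 3 stops darker. Shutter speed: 1/30 → 1/15 → 1/8 → 1/4.

1/4s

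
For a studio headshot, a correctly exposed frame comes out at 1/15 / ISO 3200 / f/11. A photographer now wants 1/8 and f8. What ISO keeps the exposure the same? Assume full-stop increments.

ISO 800

Shutter speed: 1/15 → 1/8 — 1 stop slower (brighter).
Aperture: f/11 → f/8 — 1 stop larger aperture (brighter).
Net change so far: 2 stops brighter. Offset with the ISO: 3200 → 1600 → 800.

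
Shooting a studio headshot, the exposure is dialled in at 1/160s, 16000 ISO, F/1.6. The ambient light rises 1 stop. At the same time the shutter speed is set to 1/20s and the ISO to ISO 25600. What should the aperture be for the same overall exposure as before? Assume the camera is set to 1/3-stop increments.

f/8

Scene light: 1 stop brighter.
Shutter speed: 1/160 → 1/125 → 1/100 → 1/80 → 1/60 → 1/50 → 1/40 → 1/30 → 1/25 → 1/20 — 3 stops longer (brighter).
ISO: 16000 → 20000 → 25600 — 2/3 stop raised (brighter).
Net so far: 4 2/3 stops brighter. Aperture: f/1.6 → f/1.8 → f/2 → f/2.2 → f/2.5 → f/2.8 → f/3.2 → f/3.5 → f/4 → f/4.5 → f/5 → f/5.6 → f/6.3 → f/7.1 → f/8.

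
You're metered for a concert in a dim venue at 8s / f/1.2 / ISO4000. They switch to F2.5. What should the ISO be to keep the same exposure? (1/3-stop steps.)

Aperture: f/1.2 → f/1.4 → f/1.6 → f/1.8 → f/2 → f/2.2 → f/2.5 — 2 stops narrower (darker).
Need 2 stops brighter from the ISO: 4000 → 5000 → 6400 → 8000 → 10000 → 12800 → 16000.

ISO 16000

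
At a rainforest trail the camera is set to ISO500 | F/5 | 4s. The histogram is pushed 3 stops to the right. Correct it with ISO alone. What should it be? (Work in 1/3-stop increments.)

Overexposed by 3 stops → need 3 stops darker.
ISO: 500 → 400 → 320 → 250 → 200 → 160 → 125 → 100 → 80 → 64.

ISO 64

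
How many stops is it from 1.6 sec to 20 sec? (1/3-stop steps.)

1.6 → 2 → 2.5 → 3.2 → 4 → 5 → 6 → 8 → 10 → 13 → 15 → 20 — count the steps: 11 third-stops = 3 2/3 stops.

3 2/3 stops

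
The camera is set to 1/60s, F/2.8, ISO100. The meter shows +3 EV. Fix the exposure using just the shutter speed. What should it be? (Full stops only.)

Overexposed by 3 stops → need 3 stops darker.
Shutter speed: 1/60 → 1/125 → 1/250 → 1/500.

1/500s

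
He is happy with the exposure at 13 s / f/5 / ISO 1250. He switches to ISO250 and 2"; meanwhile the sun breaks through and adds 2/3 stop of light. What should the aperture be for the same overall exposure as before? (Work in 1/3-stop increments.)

Scene light: 2/3 stop brighter.
ISO: 1250 → 1000 → 800 → 640 → 500 → 400 → 320 → 250 — 2 1/3 stops dropped (darker).
Shutter speed: 13 → 10 → 8 → 6 → 5 → 4 → 3.2 → 2.5 → 2 — 2 2/3 stops shorter (darker).
Net so far: 4 1/3 stops darker. Aperture: f/5 → f/4.5 → f/4 → f/3.5 → f/3.2 → f/2.8 → f/2.5 → f/2.2 → f/2 → f/1.8 → f/1.6 → f/1.4 → f/1.2 → f/1.1.

f/1.1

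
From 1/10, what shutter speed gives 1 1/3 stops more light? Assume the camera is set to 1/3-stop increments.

Shutter speed: 1/10 → 1/8 → 1/6 → 1/5 → 1/4 — 1 1/3 stops longer (brighter).

1/4s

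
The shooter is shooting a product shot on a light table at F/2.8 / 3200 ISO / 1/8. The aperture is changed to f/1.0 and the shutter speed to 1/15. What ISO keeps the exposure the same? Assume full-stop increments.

Aperture: f/2.8 → f/2 → f/1.4 → f/1.0 — 3 stops opened up (brighter).
Shutter speed: 1/8 → 1/15 — 1 stop shorter (darker).
Net change so far: 2 stops brighter. Offset with the ISO: 3200 → 1600 → 800.

ISO 800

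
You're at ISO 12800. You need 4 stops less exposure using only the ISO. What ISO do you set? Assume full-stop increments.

ISO: 12800 → 6400 → 3200 → 1600 → 800 — 4 stops dropped (darker).

ISO 800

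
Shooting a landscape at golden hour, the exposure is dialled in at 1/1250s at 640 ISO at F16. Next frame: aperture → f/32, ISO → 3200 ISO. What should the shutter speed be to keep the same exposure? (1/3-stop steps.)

Aperture: f/16 → f/18 → f/20 → f/22 → f/25 → f/29 → f/32 — 2 stops smaller aperture (darker).
ISO: 640 → 800 → 1000 → 1250 → 1600 → 2000 → 2500 → 3200 — 2 1/3 stops raised (brighter).
Net change so far: 1/3 stop brighter. Offset with the shutter speed: 1/1250 → 1/1600.

1/1600s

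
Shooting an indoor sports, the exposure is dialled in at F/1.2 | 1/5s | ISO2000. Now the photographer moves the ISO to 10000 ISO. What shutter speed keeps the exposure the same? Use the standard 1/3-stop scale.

1/25s

ISO: 2000 → 2500 → 3200 → 4000 → 5000 → 6400 → 8000 → 10000 — 2 1/3 stops raised (brighter).
Need 2 1/3 stops darker from the shutter speed: 1/5 → 1/6 → 1/8 → 1/10 → 1/13 → 1/15 → 1/20 → 1/25.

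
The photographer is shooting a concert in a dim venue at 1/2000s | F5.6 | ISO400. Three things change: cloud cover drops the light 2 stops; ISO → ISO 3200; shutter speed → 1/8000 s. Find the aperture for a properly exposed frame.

Scene light: 2 stops darker.
ISO: 400 → 800 → 1600 → 3200 — 3 stops raised (brighter).
Shutter speed: 1/2000 → 1/4000 → 1/8000 — 2 stops faster (darker).
Net so far: 1 stop darker. Aperture: f/5.6 → f/4.

f/4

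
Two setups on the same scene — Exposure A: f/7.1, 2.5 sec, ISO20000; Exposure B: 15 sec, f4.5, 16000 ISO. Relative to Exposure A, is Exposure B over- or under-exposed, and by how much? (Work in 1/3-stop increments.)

Aperture: f/7.1 → f/6.3 → f/5.6 → f/5 → f/4.5 — 1 1/3 stops opened up (brighter).
Shutter speed: 2.5 → 3.2 → 4 → 5 → 6 → 8 → 10 → 13 → 15 — 2 2/3 stops longer (brighter).
ISO: 20000 → 16000 — 1/3 stop dropped (darker).
Net: +1 1/3 +2 2/3 −1/3 = +3 2/3 stops.

3 2/3 stops brighter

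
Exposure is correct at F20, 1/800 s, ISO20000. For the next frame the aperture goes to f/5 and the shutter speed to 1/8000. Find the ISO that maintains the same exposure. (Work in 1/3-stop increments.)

Aperture: f/20 → f/18 → f/16 → f/14 → f/13 → f/11 → f/10 → f/9 → f/8 → f/7.1 → f/6.3 → f/5.6 → f/5 — 4 stops opened up (brighter).
Shutter speed: 1/800 → 1/1000 → 1/1250 → 1/1600 → 1/2000 → 1/2500 → 1/3200 → 1/4000 → 1/5000 → 1/6400 → 1/8000 — 3 1/3 stops faster (darker).
Net change so far: 2/3 stop brighter. Offset with the ISO: 20000 → 16000 → 12800.

ISO 12800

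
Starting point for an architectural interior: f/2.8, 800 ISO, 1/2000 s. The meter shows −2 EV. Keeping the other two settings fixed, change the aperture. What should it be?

Underexposed by 2 stops → need 2 stops brighter.
Aperture: f/2.8 → f/2 → f/1.4.

f/1.4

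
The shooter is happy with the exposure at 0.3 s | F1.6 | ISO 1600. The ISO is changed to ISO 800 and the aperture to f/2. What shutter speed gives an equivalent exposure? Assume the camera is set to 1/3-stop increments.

ISO: 1600 → 1250 → 1000 → 800 — 1 stop lower (darker).
Aperture: f/1.6 → f/1.8 → f/2 — 2/3 stop narrower (darker).
Net change so far: 1 2/3 stops darker. Offset with the shutter speed: 0.3 → 0.4 → 0.5 → 0.6 → 0.8 → 1.

1 s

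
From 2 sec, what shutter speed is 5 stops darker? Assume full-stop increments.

Shutter speed: 2 → 1 → 1/2 → 1/4 → 1/8 → 1/15 — 5 stops shorter (darker).

1/15s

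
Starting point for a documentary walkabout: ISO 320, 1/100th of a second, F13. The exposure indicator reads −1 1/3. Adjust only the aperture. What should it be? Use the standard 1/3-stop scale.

f/8

Underexposed by 1 1/3 stops → need 1 1/3 stops brighter.
Aperture: f/13 → f/11 → f/10 → f/9 → f/8.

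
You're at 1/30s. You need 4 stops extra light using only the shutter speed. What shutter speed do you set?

1/2s

Shutter speed: 1/30 → 1/15 → 1/8 → 1/4 → 1/2 — 4 stops slower (brighter).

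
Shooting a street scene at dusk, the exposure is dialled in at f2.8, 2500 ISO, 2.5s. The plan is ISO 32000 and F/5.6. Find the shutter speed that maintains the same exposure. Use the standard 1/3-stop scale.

0.8 s

ISO: 2500 → 3200 → 4000 → 5000 → 6400 → 8000 → 10000 → 12800 → 16000 → 20000 → 25600 → 32000 — 3 2/3 stops raised (brighter).
Aperture: f/2.8 → f/3.2 → f/3.5 → f/4 → f/4.5 → f/5 → f/5.6 — 2 stops smaller aperture (darker).
Net change so far: 1 2/3 stops brighter. Offset with the shutter speed: 2.5 → 2 → 1.6 → 1.3 → 1 → 0.8.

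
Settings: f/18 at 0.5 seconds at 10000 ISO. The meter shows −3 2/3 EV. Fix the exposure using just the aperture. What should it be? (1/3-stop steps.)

f/5

Underexposed by 3 2/3 stops → need 3 2/3 stops brighter.
Aperture: f/18 → f/16 → f/14 → f/13 → f/11 → f/10 → f/9 → f/8 → f/7.1 → f/6.3 → f/5.6 → f/5.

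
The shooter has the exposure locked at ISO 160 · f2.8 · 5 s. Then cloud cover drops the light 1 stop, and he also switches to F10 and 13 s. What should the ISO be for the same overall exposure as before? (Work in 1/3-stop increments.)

ISO 1600

Scene light: 1 stop darker.
Aperture: f/2.8 → f/3.2 → f/3.5 → f/4 → f/4.5 → f/5 → f/5.6 → f/6.3 → f/7.1 → f/8 → f/9 → f/10 — 3 2/3 stops narrower (darker).
Shutter speed: 5 → 6 → 8 → 10 → 13 — 1 1/3 stops slower (brighter).
Net so far: 3 1/3 stops darker. ISO: 160 → 200 → 250 → 320 → 400 → 500 → 640 → 800 → 1000 → 1250 → 1600.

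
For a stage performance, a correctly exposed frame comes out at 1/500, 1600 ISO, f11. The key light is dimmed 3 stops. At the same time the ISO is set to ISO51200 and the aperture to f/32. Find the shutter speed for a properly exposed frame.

1/250s

Scene light: 3 stops darker.
ISO: 1600 → 3200 → 6400 → 12800 → 25600 → 51200 — 5 stops higher (brighter).
Aperture: f/11 → f/16 → f/22 → f/32 — 3 stops smaller aperture (darker).
Net so far: 1 stop darker. Shutter speed: 1/500 → 1/250.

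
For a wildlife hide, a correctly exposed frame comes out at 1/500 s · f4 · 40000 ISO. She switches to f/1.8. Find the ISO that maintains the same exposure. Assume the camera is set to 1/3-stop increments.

ISO 8000

Aperture: f/4 → f/3.5 → f/3.2 → f/2.8 → f/2.5 → f/2.2 → f/2 → f/1.8 — 2 1/3 stops opened up (brighter).
Need 2 1/3 stops darker from the ISO: 40000 → 32000 → 25600 → 20000 → 16000 → 12800 → 10000 → 8000.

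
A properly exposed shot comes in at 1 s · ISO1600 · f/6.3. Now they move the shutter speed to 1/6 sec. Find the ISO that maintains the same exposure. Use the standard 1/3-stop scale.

ISO 10000

Shutter speed: 1 → 0.8 → 0.6 → 0.5 → 0.4 → 0.3 → 1/4 → 1/5 → 1/6 — 2 2/3 stops shorter (darker).
Need 2 2/3 stops brighter from the ISO: 1600 → 2000 → 2500 → 3200 → 4000 → 5000 → 6400 → 8000 → 10000.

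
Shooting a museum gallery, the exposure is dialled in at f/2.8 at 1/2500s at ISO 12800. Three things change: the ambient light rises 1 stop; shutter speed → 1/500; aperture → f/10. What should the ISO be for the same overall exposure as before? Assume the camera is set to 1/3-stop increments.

ISO 16000

Scene light: 1 stop brighter.
Shutter speed: 1/2500 → 1/2000 → 1/1600 → 1/1250 → 1/1000 → 1/800 → 1/640 → 1/500 — 2 1/3 stops slower (brighter).
Aperture: f/2.8 → f/3.2 → f/3.5 → f/4 → f/4.5 → f/5 → f/5.6 → f/6.3 → f/7.1 → f/8 → f/9 → f/10 — 3 2/3 stops stopped down (darker).
Net so far: 1/3 stop darker. ISO: 12800 → 16000.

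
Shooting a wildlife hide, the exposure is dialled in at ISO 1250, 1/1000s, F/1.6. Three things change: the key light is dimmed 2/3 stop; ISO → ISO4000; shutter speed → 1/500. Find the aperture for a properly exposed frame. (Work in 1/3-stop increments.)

f/3.2

Scene light: 2/3 stop darker.
ISO: 1250 → 1600 → 2000 → 2500 → 3200 → 4000 — 1 2/3 stops raised (brighter).
Shutter speed: 1/1000 → 1/800 → 1/640 → 1/500 — 1 stop slower (brighter).
Net so far: 2 stops brighter. Aperture: f/1.6 → f/1.8 → f/2 → f/2.2 → f/2.5 → f/2.8 → f/3.2.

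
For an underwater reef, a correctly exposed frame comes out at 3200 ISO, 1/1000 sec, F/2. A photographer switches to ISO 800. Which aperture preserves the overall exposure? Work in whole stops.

ISO: 3200 → 1600 → 800 — 2 stops lower (darker).
Need 2 stops brighter from the aperture: f/2 → f/1.4 → f/1.0.

f/1.0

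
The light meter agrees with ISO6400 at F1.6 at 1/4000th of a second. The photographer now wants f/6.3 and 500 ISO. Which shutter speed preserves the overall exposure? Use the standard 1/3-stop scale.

1/20s

Aperture: f/1.6 → f/1.8 → f/2 → f/2.2 → f/2.5 → f/2.8 → f/3.2 → f/3.5 → f/4 → f/4.5 → f/5 → f/5.6 → f/6.3 — 4 stops smaller aperture (darker).
ISO: 6400 → 5000 → 4000 → 3200 → 2500 → 2000 → 1600 → 1250 → 1000 → 800 → 640 → 500 — 3 2/3 stops dropped (darker).
Net change so far: 7 2/3 stops darker. Offset with the shutter speed: 1/4000 → 1/3200 → 1/2500 → 1/2000 → 1/1600 → 1/1250 → 1/1000 → 1/800 → 1/640 → 1/500 → 1/400 → 1/320 → 1/250 → 1/200 → 1/160 → 1/125 → 1/100 → 1/80 → 1/60 → 1/50 → 1/40 → 1/30 → 1/25 → 1/20.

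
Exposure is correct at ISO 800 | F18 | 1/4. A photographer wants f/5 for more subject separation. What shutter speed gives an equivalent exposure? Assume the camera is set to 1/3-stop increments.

Aperture: f/18 → f/16 → f/14 → f/13 → f/11 → f/10 → f/9 → f/8 → f/7.1 → f/6.3 → f/5.6 → f/5 — 3 2/3 stops larger aperture (brighter).
Need 3 2/3 stops darker from the shutter speed: 1/4 → 1/5 → 1/6 → 1/8 → 1/10 → 1/13 → 1/15 → 1/20 → 1/25 → 1/30 → 1/40 → 1/50.

1/50s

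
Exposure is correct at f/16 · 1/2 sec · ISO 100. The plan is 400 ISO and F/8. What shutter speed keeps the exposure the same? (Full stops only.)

1/30s

ISO: 100 → 200 → 400 — 2 stops raised (brighter).
Aperture: f/16 → f/11 → f/8 — 2 stops opened up (brighter).
Net change so far: 4 stops brighter. Offset with the shutter speed: 1/2 → 1/4 → 1/8 → 1/15 → 1/30.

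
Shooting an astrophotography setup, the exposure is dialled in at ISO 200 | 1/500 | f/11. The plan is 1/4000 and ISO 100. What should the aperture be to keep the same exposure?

f/2.8

Shutter speed: 1/500 → 1/1000 → 1/2000 → 1/4000 — 3 stops shorter (darker).
ISO: 200 → 100 — 1 stop dropped (darker).
Net change so far: 4 stops darker. Offset with the aperture: f/11 → f/8 → f/5.6 → f/4 → f/2.8.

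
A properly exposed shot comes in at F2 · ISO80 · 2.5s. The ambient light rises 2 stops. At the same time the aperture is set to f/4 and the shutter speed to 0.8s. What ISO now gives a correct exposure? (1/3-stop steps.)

ISO 250

Scene light: 2 stops brighter.
Aperture: f/2 → f/2.2 → f/2.5 → f/2.8 → f/3.2 → f/3.5 → f/4 — 2 stops narrower (darker).
Shutter speed: 2.5 → 2 → 1.6 → 1.3 → 1 → 0.8 — 1 2/3 stops shorter (darker).
Net so far: 1 2/3 stops darker. ISO: 80 → 100 → 125 → 160 → 200 → 250.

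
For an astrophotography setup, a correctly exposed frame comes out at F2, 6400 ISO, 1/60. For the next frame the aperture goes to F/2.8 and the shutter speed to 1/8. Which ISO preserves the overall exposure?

Aperture: f/2 → f/2.8 — 1 stop narrower (darker).
Shutter speed: 1/60 → 1/30 → 1/15 → 1/8 — 3 stops slower (brighter).
Net change so far: 2 stops brighter. Offset with the ISO: 6400 → 3200 → 1600.

ISO 1600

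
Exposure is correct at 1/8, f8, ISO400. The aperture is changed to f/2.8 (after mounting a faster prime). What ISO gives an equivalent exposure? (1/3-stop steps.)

Aperture: f/8 → f/7.1 → f/6.3 → f/5.6 → f/5 → f/4.5 → f/4 → f/3.5 → f/3.2 → f/2.8 — 3 stops wider (brighter).
Need 3 stops darker from the ISO: 400 → 320 → 250 → 200 → 160 → 125 → 100 → 80 → 64 → 50.

ISO 50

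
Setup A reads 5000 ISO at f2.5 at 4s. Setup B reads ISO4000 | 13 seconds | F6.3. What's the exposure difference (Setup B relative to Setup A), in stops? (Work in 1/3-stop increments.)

Aperture: f/2.5 → f/2.8 → f/3.2 → f/3.5 → f/4 → f/4.5 → f/5 → f/5.6 → f/6.3 — 2 2/3 stops narrower (darker).
Shutter speed: 4 → 5 → 6 → 8 → 10 → 13 — 1 2/3 stops longer (brighter).
ISO: 5000 → 4000 — 1/3 stop lower (darker).
Net: −2 2/3 +1 2/3 −1/3 = −1 1/3 stops.

1 1/3 stops darker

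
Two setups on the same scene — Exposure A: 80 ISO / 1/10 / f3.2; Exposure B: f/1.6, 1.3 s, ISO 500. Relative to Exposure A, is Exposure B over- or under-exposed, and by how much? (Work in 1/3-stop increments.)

Aperture: f/3.2 → f/2.8 → f/2.5 → f/2.2 → f/2 → f/1.8 → f/1.6 — 2 stops wider (brighter).
Shutter speed: 1/10 → 1/8 → 1/6 → 1/5 → 1/4 → 0.3 → 0.4 → 0.5 → 0.6 → 0.8 → 1 → 1.3 — 3 2/3 stops slower (brighter).
ISO: 80 → 100 → 125 → 160 → 200 → 250 → 320 → 400 → 500 — 2 2/3 stops raised (brighter).
Net: +2 +3 2/3 +2 2/3 = +8 1/3 stops.

8 1/3 stops brighter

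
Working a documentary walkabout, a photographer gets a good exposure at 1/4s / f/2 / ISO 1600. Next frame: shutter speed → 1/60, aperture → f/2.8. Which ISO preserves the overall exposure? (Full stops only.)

Shutter speed: 1/4 → 1/8 → 1/15 → 1/30 → 1/60 — 4 stops faster (darker).
Aperture: f/2 → f/2.8 — 1 stop narrower (darker).
Net change so far: 5 stops darker. Offset with the ISO: 1600 → 3200 → 6400 → 12800 → 25600 → 51200.

ISO 51200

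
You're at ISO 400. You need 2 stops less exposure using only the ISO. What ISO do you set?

ISO: 400 → 200 → 100 — 2 stops dropped (darker).

ISO 100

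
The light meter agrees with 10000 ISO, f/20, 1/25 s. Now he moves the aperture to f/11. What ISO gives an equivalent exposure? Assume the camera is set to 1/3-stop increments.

Aperture: f/20 → f/18 → f/16 → f/14 → f/13 → f/11 — 1 2/3 stops wider (brighter).
Need 1 2/3 stops darker from the ISO: 10000 → 8000 → 6400 → 5000 → 4000 → 3200.

ISO 3200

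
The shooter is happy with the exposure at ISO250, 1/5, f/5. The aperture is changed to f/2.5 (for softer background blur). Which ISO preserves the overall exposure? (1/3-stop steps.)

Aperture: f/5 → f/4.5 → f/4 → f/3.5 → f/3.2 → f/2.8 → f/2.5 — 2 stops opened up (brighter).
Need 2 stops darker from the ISO: 250 → 200 → 160 → 125 → 100 → 80 → 64.

ISO 64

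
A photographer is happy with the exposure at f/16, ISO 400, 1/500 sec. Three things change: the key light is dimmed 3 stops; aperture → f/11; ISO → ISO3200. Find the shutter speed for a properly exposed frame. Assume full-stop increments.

1/1000s

Scene light: 3 stops darker.
Aperture: f/16 → f/11 — 1 stop wider (brighter).
ISO: 400 → 800 → 1600 → 3200 — 3 stops raised (brighter).
Net so far: 1 stop brighter. Shutter speed: 1/500 → 1/1000.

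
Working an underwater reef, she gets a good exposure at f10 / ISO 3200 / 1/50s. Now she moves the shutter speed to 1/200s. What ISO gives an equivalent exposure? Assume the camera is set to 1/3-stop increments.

Shutter speed: 1/50 → 1/60 → 1/80 → 1/100 → 1/125 → 1/160 → 1/200 — 2 stops faster (darker).
Need 2 stops brighter from the ISO: 3200 → 4000 → 5000 → 6400 → 8000 → 10000 → 12800.

ISO 12800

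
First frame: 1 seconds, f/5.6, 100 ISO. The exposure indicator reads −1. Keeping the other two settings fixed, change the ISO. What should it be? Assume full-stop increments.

Underexposed by 1 stop → need 1 stop brighter.
ISO: 100 → 200.

ISO 200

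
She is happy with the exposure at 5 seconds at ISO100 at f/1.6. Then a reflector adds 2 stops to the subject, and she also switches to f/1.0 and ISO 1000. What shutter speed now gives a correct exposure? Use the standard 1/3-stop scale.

Scene light: 2 stops brighter.
Aperture: f/1.6 → f/1.4 → f/1.2 → f/1.1 → f/1.0 — 1 1/3 stops wider (brighter).
ISO: 100 → 125 → 160 → 200 → 250 → 320 → 400 → 500 → 640 → 800 → 1000 — 3 1/3 stops higher (brighter).
Net so far: 6 2/3 stops brighter. Shutter speed: 5 → 4 → 3.2 → 2.5 → 2 → 1.6 → 1.3 → 1 → 0.8 → 0.6 → 0.5 → 0.4 → 0.3 → 1/4 → 1/5 → 1/6 → 1/8 → 1/10 → 1/13 → 1/15 → 1/20.

1/20s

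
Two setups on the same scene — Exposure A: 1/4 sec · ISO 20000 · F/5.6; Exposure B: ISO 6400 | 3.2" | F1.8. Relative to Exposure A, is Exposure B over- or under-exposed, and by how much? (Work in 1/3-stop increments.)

5 1/3 stops brighter

Aperture: f/5.6 → f/5 → f/4.5 → f/4 → f/3.5 → f/3.2 → f/2.8 → f/2.5 → f/2.2 → f/2 → f/1.8 — 3 1/3 stops larger aperture (brighter).
Shutter speed: 1/4 → 0.3 → 0.4 → 0.5 → 0.6 → 0.8 → 1 → 1.3 → 1.6 → 2 → 2.5 → 3.2 — 3 2/3 stops slower (brighter).
ISO: 20000 → 16000 → 12800 → 10000 → 8000 → 6400 — 1 2/3 stops dropped (darker).
Net: +3 1/3 +3 2/3 −1 2/3 = +5 1/3 stops.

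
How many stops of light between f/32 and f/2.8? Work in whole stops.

f/32 → f/22 → f/16 → f/11 → f/8 → f/5.6 → f/4 → f/2.8 — count the steps: 7 stops.

7 stops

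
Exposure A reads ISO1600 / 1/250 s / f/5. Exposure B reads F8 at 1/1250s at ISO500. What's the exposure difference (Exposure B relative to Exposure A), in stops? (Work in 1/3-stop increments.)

Aperture: f/5 → f/5.6 → f/6.3 → f/7.1 → f/8 — 1 1/3 stops narrower (darker).
Shutter speed: 1/250 → 1/320 → 1/400 → 1/500 → 1/640 → 1/800 → 1/1000 → 1/1250 — 2 1/3 stops faster (darker).
ISO: 1600 → 1250 → 1000 → 800 → 640 → 500 — 1 2/3 stops lower (darker).
Net: −1 1/3 −2 1/3 −1 2/3 = −5 1/3 stops.

5 1/3 stops darker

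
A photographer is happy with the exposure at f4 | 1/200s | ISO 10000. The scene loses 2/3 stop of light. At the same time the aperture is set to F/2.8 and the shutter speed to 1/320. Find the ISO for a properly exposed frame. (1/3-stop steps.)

ISO 12800

Scene light: 2/3 stop darker.
Aperture: f/4 → f/3.5 → f/3.2 → f/2.8 — 1 stop larger aperture (brighter).
Shutter speed: 1/200 → 1/250 → 1/320 — 2/3 stop shorter (darker).
Net so far: 1/3 stop darker. ISO: 10000 → 12800.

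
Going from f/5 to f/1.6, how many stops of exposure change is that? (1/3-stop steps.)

3 1/3 stops

f/5 → f/4.5 → f/4 → f/3.5 → f/3.2 → f/2.8 → f/2.5 → f/2.2 → f/2 → f/1.8 → f/1.6 — count the steps: 10 third-stops = 3 1/3 stops.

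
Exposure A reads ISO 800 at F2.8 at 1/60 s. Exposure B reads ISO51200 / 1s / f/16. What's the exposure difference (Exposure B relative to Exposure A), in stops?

7 stops brighter

Aperture: f/2.8 → f/4 → f/5.6 → f/8 → f/11 → f/16 — 5 stops smaller aperture (darker).
Shutter speed: 1/60 → 1/30 → 1/15 → 1/8 → 1/4 → 1/2 → 1 — 6 stops longer (brighter).
ISO: 800 → 1600 → 3200 → 6400 → 12800 → 25600 → 51200 — 6 stops higher (brighter).
Net: −5 +6 +6 = +7 stops.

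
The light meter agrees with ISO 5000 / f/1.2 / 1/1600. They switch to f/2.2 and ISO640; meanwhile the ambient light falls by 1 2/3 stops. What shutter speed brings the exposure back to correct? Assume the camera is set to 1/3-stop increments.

Scene light: 1 2/3 stops darker.
Aperture: f/1.2 → f/1.4 → f/1.6 → f/1.8 → f/2 → f/2.2 — 1 2/3 stops narrower (darker).
ISO: 5000 → 4000 → 3200 → 2500 → 2000 → 1600 → 1250 → 1000 → 800 → 640 — 3 stops lower (darker).
Net so far: 6 1/3 stops darker. Shutter speed: 1/1600 → 1/1250 → 1/1000 → 1/800 → 1/640 → 1/500 → 1/400 → 1/320 → 1/250 → 1/200 → 1/160 → 1/125 → 1/100 → 1/80 → 1/60 → 1/50 → 1/40 → 1/30 → 1/25 → 1/20.

1/20s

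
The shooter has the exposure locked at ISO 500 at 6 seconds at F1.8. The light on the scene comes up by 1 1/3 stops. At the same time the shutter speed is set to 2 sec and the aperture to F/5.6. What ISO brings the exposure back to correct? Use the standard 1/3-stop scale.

ISO 6400

Scene light: 1 1/3 stops brighter.
Shutter speed: 6 → 5 → 4 → 3.2 → 2.5 → 2 — 1 2/3 stops faster (darker).
Aperture: f/1.8 → f/2 → f/2.2 → f/2.5 → f/2.8 → f/3.2 → f/3.5 → f/4 → f/4.5 → f/5 → f/5.6 — 3 1/3 stops smaller aperture (darker).
Net so far: 3 2/3 stops darker. ISO: 500 → 640 → 800 → 1000 → 1250 → 1600 → 2000 → 2500 → 3200 → 4000 → 5000 → 6400.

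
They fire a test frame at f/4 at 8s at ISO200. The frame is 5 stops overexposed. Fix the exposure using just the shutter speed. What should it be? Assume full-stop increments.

Overexposed by 5 stops → need 5 stops darker.
Shutter speed: 8 → 4 → 2 → 1 → 1/2 → 1/4.

1/4s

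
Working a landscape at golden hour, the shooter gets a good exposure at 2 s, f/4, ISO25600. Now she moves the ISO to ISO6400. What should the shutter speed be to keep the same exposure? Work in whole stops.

8 s

ISO: 25600 → 12800 → 6400 — 2 stops lower (darker).
Need 2 stops brighter from the shutter speed: 2 → 4 → 8.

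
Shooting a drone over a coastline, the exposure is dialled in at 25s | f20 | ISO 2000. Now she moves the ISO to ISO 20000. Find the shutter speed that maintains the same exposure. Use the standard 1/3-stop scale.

ISO: 2000 → 2500 → 3200 → 4000 → 5000 → 6400 → 8000 → 10000 → 12800 → 16000 → 20000 — 3 1/3 stops raised (brighter).
Need 3 1/3 stops darker from the shutter speed: 25 → 20 → 15 → 13 → 10 → 8 → 6 → 5 → 4 → 3.2 → 2.5.

2.5 s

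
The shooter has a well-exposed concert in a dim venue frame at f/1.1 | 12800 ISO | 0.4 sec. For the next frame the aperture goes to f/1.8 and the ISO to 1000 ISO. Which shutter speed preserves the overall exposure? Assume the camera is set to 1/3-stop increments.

Aperture: f/1.1 → f/1.2 → f/1.4 → f/1.6 → f/1.8 — 1 1/3 stops narrower (darker).
ISO: 12800 → 10000 → 8000 → 6400 → 5000 → 4000 → 3200 → 2500 → 2000 → 1600 → 1250 → 1000 — 3 2/3 stops lower (darker).
Net change so far: 5 stops darker. Offset with the shutter speed: 0.4 → 0.5 → 0.6 → 0.8 → 1 → 1.3 → 1.6 → 2 → 2.5 → 3.2 → 4 → 5 → 6 → 8 → 10 → 13.

13 s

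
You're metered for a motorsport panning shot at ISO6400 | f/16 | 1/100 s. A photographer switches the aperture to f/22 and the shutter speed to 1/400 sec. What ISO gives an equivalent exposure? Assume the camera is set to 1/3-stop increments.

ISO 51200

Aperture: f/16 → f/18 → f/20 → f/22 — 1 stop smaller aperture (darker).
Shutter speed: 1/100 → 1/125 → 1/160 → 1/200 → 1/250 → 1/320 → 1/400 — 2 stops faster (darker).
Net change so far: 3 stops darker. Offset with the ISO: 6400 → 8000 → 10000 → 12800 → 16000 → 20000 → 25600 → 32000 → 40000 → 51200.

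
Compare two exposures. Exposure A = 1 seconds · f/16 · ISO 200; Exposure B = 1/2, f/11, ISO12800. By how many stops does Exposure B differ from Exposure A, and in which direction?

6 stops brighter

Aperture: f/16 → f/11 — 1 stop wider (brighter).
Shutter speed: 1 → 1/2 — 1 stop shorter (darker).
ISO: 200 → 400 → 800 → 1600 → 3200 → 6400 → 12800 — 6 stops raised (brighter).
Net: +1 −1 +6 = +6 stops.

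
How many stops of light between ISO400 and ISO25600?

400 → 800 → 1600 → 3200 → 6400 → 12800 → 25600 — count the steps: 6 stops.

6 stops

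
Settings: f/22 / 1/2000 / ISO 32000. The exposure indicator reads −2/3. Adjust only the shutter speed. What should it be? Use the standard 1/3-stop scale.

1/1250s

Underexposed by 2/3 stop → need 2/3 stop brighter.
Shutter speed: 1/2000 → 1/1600 → 1/1250.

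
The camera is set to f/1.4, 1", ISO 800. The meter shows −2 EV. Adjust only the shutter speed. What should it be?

4 s

Underexposed by 2 stops → need 2 stops brighter.
Shutter speed: 1 → 2 → 4.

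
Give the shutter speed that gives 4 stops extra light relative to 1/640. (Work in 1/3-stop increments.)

1/40s

Shutter speed: 1/640 → 1/500 → 1/400 → 1/320 → 1/250 → 1/200 → 1/160 → 1/125 → 1/100 → 1/80 → 1/60 → 1/50 → 1/40 — 4 stops longer (brighter).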